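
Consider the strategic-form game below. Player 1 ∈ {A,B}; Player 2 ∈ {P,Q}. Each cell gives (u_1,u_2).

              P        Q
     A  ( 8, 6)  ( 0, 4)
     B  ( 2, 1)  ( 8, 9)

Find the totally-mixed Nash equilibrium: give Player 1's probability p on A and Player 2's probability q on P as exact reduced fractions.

P1 indiff ⇒ q·8+(1-q)·0 = q·2+(1-q)·8 ⇒ q(6) = (1-q)(8) ⇒ q = 4/7
P2 indiff ⇒ p·6+(1-p)·1 = p·4+(1-p)·9 ⇒ p(2) = (1-p)(8) ⇒ p = 4/5

p=4/5, q=4/7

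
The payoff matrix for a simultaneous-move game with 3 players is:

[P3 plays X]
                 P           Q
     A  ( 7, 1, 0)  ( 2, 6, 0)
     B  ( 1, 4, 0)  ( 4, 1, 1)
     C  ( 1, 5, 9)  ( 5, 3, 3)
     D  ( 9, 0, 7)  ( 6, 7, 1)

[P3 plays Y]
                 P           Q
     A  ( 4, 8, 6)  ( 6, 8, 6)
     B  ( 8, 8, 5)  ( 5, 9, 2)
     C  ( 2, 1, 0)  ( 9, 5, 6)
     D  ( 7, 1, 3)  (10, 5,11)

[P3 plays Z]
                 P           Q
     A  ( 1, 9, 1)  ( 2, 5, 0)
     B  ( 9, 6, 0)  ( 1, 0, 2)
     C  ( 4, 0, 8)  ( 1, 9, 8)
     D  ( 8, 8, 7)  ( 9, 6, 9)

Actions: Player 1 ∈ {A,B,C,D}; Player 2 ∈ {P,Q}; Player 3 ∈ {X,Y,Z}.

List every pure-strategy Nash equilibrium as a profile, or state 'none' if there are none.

(A,P,X): not NE [P1→D gives 9>7; P2→Q gives 6>1; P3→Y gives 6>0]
(A,P,Y): not NE [P1→B gives 8>4]
(A,P,Z): not NE [P1→B gives 9>1; P3→Y gives 6>1]
(A,Q,X): not NE [P1→D gives 6>2; P3→Y gives 6>0]
(A,Q,Y): not NE [P1→D gives 10>6]
(A,Q,Z): not NE [P1→D gives 9>2; P2→P gives 9>5; P3→Y gives 6>0]
(B,P,X): not NE [P1→D gives 9>1; P3→Y gives 5>0]
(B,P,Y): not NE [P2→Q gives 9>8]
(B,P,Z): not NE [P3→Y gives 5>0]
(B,Q,X): not NE [P1→D gives 6>4; P2→P gives 4>1; P3→Z gives 2>1]
(B,Q,Y): not NE [P1→D gives 10>5]
(B,Q,Z): not NE [P1→D gives 9>1; P2→P gives 6>0]
(C,P,X): not NE [P1→D gives 9>1]
(C,P,Y): not NE [P1→B gives 8>2; P2→Q gives 5>1; P3→X gives 9>0]
(C,P,Z): not NE [P1→B gives 9>4; P2→Q gives 9>0; P3→X gives 9>8]
(C,Q,X): not NE [P1→D gives 6>5; P2→P gives 5>3; P3→Z gives 8>3]
(C,Q,Y): not NE [P1→D gives 10>9; P3→Z gives 8>6]
(C,Q,Z): not NE [P1→D gives 9>1]
(D,P,X): not NE [P2→Q gives 7>0]
(D,P,Y): not NE [P1→B gives 8>7; P2→Q gives 5>1; P3→Z gives 7>3]
(D,P,Z): not NE [P1→B gives 9>8]
(D,Q,X): not NE [P3→Y gives 11>1]
(D,Q,Y): NE
(D,Q,Z): not NE [P2→P gives 8>6; P3→Y gives 11>9]

NE set: (D,Q,Y)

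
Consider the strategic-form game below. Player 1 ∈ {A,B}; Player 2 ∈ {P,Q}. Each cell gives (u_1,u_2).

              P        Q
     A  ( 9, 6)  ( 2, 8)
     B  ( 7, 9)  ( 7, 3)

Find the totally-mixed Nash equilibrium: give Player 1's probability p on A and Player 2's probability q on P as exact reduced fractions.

p=3/4, q=5/7

P1 indiff ⇒ q·9+(1-q)·2 = q·7+(1-q)·7 ⇒ q(2) = (1-q)(5) ⇒ q = 5/7
P2 indiff ⇒ p·6+(1-p)·9 = p·8+(1-p)·3 ⇒ p(-2) = (1-p)(-6) ⇒ p = 3/4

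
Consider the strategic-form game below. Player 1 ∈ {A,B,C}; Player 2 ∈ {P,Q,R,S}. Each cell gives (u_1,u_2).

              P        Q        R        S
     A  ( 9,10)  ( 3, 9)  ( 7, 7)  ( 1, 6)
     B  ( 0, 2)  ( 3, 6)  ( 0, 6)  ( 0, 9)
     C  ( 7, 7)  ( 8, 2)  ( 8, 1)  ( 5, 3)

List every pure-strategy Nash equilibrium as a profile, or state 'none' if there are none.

(A,P): NE
(A,Q): not NE [P1→C gives 8>3; P2→P gives 10>9]
(A,R): not NE [P1→C gives 8>7; P2→P gives 10>7]
(A,S): not NE [P1→C gives 5>1; P2→P gives 10>6]
(B,P): not NE [P1→A gives 9>0; P2→S gives 9>2]
(B,Q): not NE [P1→C gives 8>3; P2→S gives 9>6]
(B,R): not NE [P1→C gives 8>0; P2→S gives 9>6]
(B,S): not NE [P1→C gives 5>0]
(C,P): not NE [P1→A gives 9>7]
(C,Q): not NE [P2→P gives 7>2]
(C,R): not NE [P2→P gives 7>1]
(C,S): not NE [P2→P gives 7>3]

NE set: (A,P)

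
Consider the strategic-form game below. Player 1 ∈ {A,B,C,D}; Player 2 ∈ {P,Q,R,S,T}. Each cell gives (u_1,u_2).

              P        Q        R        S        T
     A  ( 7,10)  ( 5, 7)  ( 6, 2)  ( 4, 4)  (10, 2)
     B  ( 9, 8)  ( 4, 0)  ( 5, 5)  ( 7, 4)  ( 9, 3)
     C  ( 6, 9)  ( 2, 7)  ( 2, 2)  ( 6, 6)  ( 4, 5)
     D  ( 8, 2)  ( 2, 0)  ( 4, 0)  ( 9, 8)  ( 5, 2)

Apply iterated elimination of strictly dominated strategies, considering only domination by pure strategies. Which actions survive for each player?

IESDS → P1:{B,D} P2:{P,S}

P1 drop C (B beats it: P:9>6 Q:4>2 R:5>2 S:7>6 T:9>4)
P2 drop Q (P beats it: A:10>7 B:8>0 D:2>0)
P2 drop R (P beats it: A:10>2 B:8>5 D:2>0)
P2 drop T (S beats it: A:4>2 B:4>3 D:8>2)
P1 drop A (B beats it: P:9>7 S:7>4)
P1→{B,D} P2→{P,S}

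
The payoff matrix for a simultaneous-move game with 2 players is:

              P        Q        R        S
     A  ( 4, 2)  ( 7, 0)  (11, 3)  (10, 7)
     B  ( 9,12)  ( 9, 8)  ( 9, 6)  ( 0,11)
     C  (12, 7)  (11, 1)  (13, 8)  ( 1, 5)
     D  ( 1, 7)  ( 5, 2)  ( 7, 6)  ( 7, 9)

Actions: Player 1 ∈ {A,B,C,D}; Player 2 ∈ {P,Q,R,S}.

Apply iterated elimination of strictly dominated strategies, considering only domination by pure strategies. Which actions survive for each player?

P1 drop B (C beats it: P:12>9 Q:11>9 R:13>9 S:1>0)
P1 drop D (A beats it: P:4>1 Q:7>5 R:11>7 S:10>7)
P2 drop P (R beats it: A:3>2 C:8>7)
P2 drop Q (R beats it: A:3>0 C:8>1)
P1→{A,C} P2→{R,S}

IESDS → P1:{A,C} P2:{R,S}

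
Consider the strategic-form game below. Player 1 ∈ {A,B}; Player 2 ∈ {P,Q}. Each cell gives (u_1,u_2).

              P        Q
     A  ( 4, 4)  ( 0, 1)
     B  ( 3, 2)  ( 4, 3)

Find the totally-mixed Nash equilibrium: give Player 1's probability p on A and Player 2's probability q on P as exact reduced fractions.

p=1/4, q=4/5

P1 indiff ⇒ q·4+(1-q)·0 = q·3+(1-q)·4 ⇒ q(1) = (1-q)(4) ⇒ q = 4/5
P2 indiff ⇒ p·4+(1-p)·2 = p·1+(1-p)·3 ⇒ p(3) = (1-p)(1) ⇒ p = 1/4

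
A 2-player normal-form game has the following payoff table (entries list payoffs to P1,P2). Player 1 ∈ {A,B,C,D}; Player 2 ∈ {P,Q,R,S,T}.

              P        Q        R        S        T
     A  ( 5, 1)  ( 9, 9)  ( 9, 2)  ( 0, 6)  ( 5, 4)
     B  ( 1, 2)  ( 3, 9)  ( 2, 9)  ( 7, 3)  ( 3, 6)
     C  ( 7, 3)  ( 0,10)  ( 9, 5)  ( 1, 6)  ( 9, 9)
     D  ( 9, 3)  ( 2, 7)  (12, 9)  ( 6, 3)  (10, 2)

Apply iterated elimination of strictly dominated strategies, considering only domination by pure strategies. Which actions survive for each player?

Remaining: P1:{A,D} P2:{Q,R}

P1 drop C (D beats it: P:9>7 Q:2>0 R:12>9 S:6>1 T:10>9)
P2 drop P (Q beats it: A:9>1 B:9>2 D:7>3)
P2 drop S (Q beats it: A:9>6 B:9>3 D:7>3)
P1 drop B (A beats it: Q:9>3 R:9>2 T:5>3)
P2 drop T (Q beats it: A:9>4 D:7>2)
P1→{A,D} P2→{Q,R}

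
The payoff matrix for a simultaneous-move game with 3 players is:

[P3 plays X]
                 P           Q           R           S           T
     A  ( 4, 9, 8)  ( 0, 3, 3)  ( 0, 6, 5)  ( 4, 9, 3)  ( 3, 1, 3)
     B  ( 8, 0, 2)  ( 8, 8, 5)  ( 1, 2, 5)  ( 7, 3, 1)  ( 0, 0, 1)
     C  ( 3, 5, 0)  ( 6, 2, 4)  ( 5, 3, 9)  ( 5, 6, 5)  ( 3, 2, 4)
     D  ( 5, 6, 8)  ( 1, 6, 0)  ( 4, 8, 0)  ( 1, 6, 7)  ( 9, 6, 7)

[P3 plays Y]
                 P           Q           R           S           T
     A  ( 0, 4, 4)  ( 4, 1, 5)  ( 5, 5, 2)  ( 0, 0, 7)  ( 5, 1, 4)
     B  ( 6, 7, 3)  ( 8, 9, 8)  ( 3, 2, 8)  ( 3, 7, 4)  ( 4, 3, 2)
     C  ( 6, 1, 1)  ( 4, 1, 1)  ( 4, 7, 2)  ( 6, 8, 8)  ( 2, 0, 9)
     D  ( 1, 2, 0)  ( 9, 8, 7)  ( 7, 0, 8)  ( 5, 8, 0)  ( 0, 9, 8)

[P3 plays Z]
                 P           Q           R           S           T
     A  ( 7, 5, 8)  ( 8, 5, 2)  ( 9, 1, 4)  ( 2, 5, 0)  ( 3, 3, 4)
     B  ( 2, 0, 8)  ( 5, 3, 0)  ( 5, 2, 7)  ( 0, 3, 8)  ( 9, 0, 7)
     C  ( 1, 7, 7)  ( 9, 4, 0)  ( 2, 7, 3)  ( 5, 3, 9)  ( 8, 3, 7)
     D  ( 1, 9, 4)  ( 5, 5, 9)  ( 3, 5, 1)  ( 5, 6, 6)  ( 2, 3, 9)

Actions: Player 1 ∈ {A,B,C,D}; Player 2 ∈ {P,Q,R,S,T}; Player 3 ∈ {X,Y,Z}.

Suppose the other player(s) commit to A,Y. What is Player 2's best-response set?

u_2(P vs A,Y) = 4
u_2(Q vs A,Y) = 1
u_2(R vs A,Y) = 5
u_2(S vs A,Y) = 0
u_2(T vs A,Y) = 1
max payoff 5 at {R}

argmax u_2 = {R}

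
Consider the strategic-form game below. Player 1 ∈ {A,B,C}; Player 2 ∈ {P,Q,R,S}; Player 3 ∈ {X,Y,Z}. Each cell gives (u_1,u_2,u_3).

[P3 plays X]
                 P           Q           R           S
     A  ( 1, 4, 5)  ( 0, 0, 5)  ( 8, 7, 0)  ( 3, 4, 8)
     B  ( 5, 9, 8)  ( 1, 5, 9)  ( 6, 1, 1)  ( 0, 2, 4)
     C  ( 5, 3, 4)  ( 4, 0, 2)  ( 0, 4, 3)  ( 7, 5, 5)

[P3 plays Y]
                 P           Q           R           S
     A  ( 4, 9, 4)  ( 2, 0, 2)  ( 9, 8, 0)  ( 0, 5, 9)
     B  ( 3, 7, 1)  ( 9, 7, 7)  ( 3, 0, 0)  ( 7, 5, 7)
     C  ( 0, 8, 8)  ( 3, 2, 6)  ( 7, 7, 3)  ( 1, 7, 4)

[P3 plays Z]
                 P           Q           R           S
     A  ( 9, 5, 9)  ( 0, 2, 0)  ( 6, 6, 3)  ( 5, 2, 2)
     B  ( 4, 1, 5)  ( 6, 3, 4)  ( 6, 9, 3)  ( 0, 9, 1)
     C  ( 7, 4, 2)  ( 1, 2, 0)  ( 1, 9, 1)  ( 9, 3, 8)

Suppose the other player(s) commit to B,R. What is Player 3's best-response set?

argmax u_3 = {Z}

u_3(X vs B,R) = 1
u_3(Y vs B,R) = 0
u_3(Z vs B,R) = 3
max payoff 3 at {Z}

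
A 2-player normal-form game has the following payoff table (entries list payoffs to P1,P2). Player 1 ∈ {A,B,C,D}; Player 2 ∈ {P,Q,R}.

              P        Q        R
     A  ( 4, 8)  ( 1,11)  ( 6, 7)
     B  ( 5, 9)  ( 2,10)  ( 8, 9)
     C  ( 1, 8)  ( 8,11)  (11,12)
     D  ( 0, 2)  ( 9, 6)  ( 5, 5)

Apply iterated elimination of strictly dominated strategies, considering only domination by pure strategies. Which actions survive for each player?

P1 drop A (B beats it: P:5>4 Q:2>1 R:8>6)
P2 drop P (Q beats it: B:10>9 C:11>8 D:6>2)
P1 drop B (C beats it: Q:8>2 R:11>8)
P1→{C,D} P2→{Q,R}

Survivors P1:{C,D} P2:{Q,R}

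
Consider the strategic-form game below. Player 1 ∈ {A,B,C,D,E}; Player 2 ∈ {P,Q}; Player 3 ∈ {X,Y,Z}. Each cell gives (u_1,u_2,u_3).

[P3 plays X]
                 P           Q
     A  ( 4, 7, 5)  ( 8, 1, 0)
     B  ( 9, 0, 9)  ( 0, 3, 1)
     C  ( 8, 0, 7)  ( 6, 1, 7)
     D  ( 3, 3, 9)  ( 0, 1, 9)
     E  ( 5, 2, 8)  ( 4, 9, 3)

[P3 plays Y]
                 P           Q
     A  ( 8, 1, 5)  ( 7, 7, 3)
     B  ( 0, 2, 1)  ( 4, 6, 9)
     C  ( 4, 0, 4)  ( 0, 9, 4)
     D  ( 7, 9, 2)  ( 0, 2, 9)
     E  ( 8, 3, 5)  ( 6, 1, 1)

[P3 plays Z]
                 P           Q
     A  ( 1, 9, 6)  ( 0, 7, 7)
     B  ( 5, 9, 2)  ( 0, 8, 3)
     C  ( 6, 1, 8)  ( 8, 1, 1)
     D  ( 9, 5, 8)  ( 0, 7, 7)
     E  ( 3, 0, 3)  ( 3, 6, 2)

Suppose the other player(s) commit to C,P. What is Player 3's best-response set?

u_3(X vs C,P) = 7
u_3(Y vs C,P) = 4
u_3(Z vs C,P) = 8
max payoff 8 at {Z}

argmax u_3 = {Z}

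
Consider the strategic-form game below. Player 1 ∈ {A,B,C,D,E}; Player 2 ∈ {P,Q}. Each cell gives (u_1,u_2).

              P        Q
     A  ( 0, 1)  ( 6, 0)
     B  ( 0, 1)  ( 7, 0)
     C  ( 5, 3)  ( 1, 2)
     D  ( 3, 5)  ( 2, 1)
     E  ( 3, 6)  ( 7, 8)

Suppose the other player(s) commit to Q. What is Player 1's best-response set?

P1 best: {B,E}

u_1(A vs Q) = 6
u_1(B vs Q) = 7
u_1(C vs Q) = 1
u_1(D vs Q) = 2
u_1(E vs Q) = 7
max payoff 7 at {B,E}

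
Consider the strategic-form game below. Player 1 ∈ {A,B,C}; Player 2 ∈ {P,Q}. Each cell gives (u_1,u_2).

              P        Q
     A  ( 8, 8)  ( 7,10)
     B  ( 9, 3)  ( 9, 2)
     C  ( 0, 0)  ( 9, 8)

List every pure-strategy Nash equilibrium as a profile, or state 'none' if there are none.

(A,P): not NE [P1→B gives 9>8; P2→Q gives 10>8]
(A,Q): not NE [P1→C gives 9>7]
(B,P): NE
(B,Q): not NE [P2→P gives 3>2]
(C,P): not NE [P1→B gives 9>0; P2→Q gives 8>0]
(C,Q): NE

Nash profiles: (B,P), (C,Q)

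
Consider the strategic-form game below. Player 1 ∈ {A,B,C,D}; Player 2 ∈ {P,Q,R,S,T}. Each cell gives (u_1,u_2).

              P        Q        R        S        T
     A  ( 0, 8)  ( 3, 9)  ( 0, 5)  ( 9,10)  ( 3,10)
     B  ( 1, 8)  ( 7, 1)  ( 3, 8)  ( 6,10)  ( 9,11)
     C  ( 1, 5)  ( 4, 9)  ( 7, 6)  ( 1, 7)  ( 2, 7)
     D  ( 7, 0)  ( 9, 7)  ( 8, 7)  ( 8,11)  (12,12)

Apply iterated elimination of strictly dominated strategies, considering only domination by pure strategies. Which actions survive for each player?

P1 drop B (D beats it: P:7>1 Q:9>7 R:8>3 S:8>6 T:12>9)
P1 drop C (D beats it: P:7>1 Q:9>4 R:8>7 S:8>1 T:12>2)
P2 drop P (Q beats it: A:9>8 D:7>0)
P2 drop Q (S beats it: A:10>9 D:11>7)
P2 drop R (S beats it: A:10>5 D:11>7)
P1→{A,D} P2→{S,T}

IESDS → P1:{A,D} P2:{S,T}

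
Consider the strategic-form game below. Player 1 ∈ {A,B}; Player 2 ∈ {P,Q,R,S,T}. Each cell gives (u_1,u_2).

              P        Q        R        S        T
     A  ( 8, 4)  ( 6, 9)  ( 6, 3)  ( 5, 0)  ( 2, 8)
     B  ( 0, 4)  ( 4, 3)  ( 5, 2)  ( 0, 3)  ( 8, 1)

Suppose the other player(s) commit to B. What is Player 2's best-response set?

argmax u_2 = {P}

u_2(P vs B) = 4
u_2(Q vs B) = 3
u_2(R vs B) = 2
u_2(S vs B) = 3
u_2(T vs B) = 1
max payoff 4 at {P}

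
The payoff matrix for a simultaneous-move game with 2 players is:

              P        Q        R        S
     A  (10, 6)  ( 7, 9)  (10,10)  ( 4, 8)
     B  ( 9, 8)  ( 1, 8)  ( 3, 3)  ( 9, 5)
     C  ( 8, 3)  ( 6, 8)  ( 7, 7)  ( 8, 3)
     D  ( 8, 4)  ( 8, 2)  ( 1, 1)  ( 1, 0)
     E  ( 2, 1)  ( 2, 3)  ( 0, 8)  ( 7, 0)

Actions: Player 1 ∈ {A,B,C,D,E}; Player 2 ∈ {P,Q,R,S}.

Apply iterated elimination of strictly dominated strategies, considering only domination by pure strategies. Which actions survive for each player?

P1 drop E (C beats it: P:8>2 Q:6>2 R:7>0 S:8>7)
P2 drop S (Q beats it: A:9>8 B:8>5 C:8>3 D:2>0)
P1 drop B (A beats it: P:10>9 Q:7>1 R:10>3)
P1 drop C (A beats it: P:10>8 Q:7>6 R:10>7)
P1→{A,D} P2→{P,Q,R}

IESDS → P1:{A,D} P2:{P,Q,R}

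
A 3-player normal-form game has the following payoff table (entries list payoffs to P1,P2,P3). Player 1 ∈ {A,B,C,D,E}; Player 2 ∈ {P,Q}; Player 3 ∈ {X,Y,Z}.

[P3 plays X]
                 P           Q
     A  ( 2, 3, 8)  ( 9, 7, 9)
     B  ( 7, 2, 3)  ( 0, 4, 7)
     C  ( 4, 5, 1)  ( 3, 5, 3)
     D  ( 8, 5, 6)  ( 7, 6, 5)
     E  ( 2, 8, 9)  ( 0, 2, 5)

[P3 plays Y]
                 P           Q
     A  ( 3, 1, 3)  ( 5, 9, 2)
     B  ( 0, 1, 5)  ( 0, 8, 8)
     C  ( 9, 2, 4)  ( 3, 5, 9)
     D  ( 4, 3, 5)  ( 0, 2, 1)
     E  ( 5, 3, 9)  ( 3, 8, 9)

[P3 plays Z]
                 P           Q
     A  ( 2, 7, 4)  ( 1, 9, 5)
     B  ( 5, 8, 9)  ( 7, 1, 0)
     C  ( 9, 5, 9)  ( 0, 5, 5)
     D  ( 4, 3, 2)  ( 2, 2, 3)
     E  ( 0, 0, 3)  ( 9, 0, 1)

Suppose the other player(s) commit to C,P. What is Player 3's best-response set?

u_3(X vs C,P) = 1
u_3(Y vs C,P) = 4
u_3(Z vs C,P) = 9
max payoff 9 at {Z}

P3 best: {Z}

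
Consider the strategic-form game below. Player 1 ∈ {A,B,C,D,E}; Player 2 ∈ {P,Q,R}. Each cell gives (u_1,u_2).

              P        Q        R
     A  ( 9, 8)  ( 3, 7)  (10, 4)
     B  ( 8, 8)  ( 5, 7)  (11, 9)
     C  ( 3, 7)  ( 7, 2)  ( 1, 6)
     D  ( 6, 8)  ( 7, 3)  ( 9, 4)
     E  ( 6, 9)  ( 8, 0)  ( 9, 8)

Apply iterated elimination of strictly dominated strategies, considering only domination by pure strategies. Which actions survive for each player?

Remaining: P1:{A,B} P2:{P,R}

P1 drop C (E beats it: P:6>3 Q:8>7 R:9>1)
P2 drop Q (P beats it: A:8>7 B:8>7 D:8>3 E:9>0)
P1 drop D (A beats it: P:9>6 R:10>9)
P1 drop E (A beats it: P:9>6 R:10>9)
P1→{A,B} P2→{P,R}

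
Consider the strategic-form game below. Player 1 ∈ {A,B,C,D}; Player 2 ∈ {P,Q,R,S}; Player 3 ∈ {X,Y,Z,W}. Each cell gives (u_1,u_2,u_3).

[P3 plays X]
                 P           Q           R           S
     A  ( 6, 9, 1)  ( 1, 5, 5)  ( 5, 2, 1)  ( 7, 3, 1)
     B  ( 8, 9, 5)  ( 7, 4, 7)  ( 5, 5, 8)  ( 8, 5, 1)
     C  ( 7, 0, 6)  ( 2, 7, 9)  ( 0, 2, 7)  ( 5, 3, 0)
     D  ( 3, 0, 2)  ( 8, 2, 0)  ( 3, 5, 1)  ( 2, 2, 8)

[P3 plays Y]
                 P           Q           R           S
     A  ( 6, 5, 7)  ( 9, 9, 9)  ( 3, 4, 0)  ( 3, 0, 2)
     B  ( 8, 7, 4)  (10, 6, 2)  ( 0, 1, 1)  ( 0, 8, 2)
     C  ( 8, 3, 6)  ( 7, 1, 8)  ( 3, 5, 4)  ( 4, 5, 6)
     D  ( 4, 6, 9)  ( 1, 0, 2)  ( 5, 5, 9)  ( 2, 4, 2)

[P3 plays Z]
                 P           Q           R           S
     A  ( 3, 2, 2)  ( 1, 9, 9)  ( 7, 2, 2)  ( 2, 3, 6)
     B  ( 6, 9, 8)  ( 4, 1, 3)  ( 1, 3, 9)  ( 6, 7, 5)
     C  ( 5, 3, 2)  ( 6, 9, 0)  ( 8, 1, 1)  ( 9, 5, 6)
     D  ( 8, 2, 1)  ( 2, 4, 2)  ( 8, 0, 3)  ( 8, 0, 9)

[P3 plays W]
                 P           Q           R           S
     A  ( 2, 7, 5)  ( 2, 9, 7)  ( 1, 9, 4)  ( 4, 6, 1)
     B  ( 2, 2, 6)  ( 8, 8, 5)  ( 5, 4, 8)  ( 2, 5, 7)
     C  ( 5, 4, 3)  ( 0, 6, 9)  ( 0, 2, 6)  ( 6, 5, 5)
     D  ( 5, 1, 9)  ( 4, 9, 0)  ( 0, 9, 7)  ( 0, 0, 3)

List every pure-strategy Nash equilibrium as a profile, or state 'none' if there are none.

Nash profiles: (C,S,Y)

(A,P,X): not NE [P1→B gives 8>6; P3→Y gives 7>1]
(A,P,Y): not NE [P1→C gives 8>6; P2→Q gives 9>5]
(A,P,Z): not NE [P1→D gives 8>3; P2→Q gives 9>2; P3→Y gives 7>2]
(A,P,W): not NE [P1→D gives 5>2; P2→R gives 9>7; P3→Y gives 7>5]
(A,Q,X): not NE [P1→D gives 8>1; P2→P gives 9>5; P3→Z gives 9>5]
(A,Q,Y): not NE [P1→B gives 10>9]
(A,Q,Z): not NE [P1→C gives 6>1]
(A,Q,W): not NE [P1→B gives 8>2; P3→Z gives 9>7]
(A,R,X): not NE [P2→P gives 9>2; P3→W gives 4>1]
(A,R,Y): not NE [P1→D gives 5>3; P2→Q gives 9>4; P3→W gives 4>0]
(A,R,Z): not NE [P1→D gives 8>7; P2→Q gives 9>2; P3→W gives 4>2]
(A,R,W): not NE [P1→B gives 5>1]
(A,S,X): not NE [P1→B gives 8>7; P2→P gives 9>3; P3→Z gives 6>1]
(A,S,Y): not NE [P1→C gives 4>3; P2→Q gives 9>0; P3→Z gives 6>2]
(A,S,Z): not NE [P1→C gives 9>2; P2→Q gives 9>3]
(A,S,W): not NE [P1→C gives 6>4; P2→R gives 9>6; P3→Z gives 6>1]
(B,P,X): not NE [P3→Z gives 8>5]
(B,P,Y): not NE [P2→S gives 8>7; P3→Z gives 8>4]
(B,P,Z): not NE [P1→D gives 8>6]
(B,P,W): not NE [P1→D gives 5>2; P2→Q gives 8>2; P3→Z gives 8>6]
(B,Q,X): not NE [P1→D gives 8>7; P2→P gives 9>4]
(B,Q,Y): not NE [P2→S gives 8>6; P3→X gives 7>2]
(B,Q,Z): not NE [P1→C gives 6>4; P2→P gives 9>1; P3→X gives 7>3]
(B,Q,W): not NE [P3→X gives 7>5]
(B,R,X): not NE [P2→P gives 9>5; P3→Z gives 9>8]
(B,R,Y): not NE [P1→D gives 5>0; P2→S gives 8>1; P3→Z gives 9>1]
(B,R,Z): not NE [P1→D gives 8>1; P2→P gives 9>3]
(B,R,W): not NE [P2→Q gives 8>4; P3→Z gives 9>8]
(B,S,X): not NE [P2→P gives 9>5; P3→W gives 7>1]
(B,S,Y): not NE [P1→C gives 4>0; P3→W gives 7>2]
(B,S,Z): not NE [P1→C gives 9>6; P2→P gives 9>7; P3→W gives 7>5]
(B,S,W): not NE [P1→C gives 6>2; P2→Q gives 8>5]
(C,P,X): not NE [P1→B gives 8>7; P2→Q gives 7>0]
(C,P,Y): not NE [P2→S gives 5>3]
(C,P,Z): not NE [P1→D gives 8>5; P2→Q gives 9>3; P3→Y gives 6>2]
(C,P,W): not NE [P2→Q gives 6>4; P3→Y gives 6>3]
(C,Q,X): not NE [P1→D gives 8>2]
(C,Q,Y): not NE [P1→B gives 10>7; P2→S gives 5>1; P3→W gives 9>8]
(C,Q,Z): not NE [P3→W gives 9>0]
(C,Q,W): not NE [P1→B gives 8>0]
(C,R,X): not NE [P1→B gives 5>0; P2→Q gives 7>2]
(C,R,Y): not NE [P1→D gives 5>3; P3→X gives 7>4]
(C,R,Z): not NE [P2→Q gives 9>1; P3→X gives 7>1]
(C,R,W): not NE [P1→B gives 5>0; P2→Q gives 6>2; P3→X gives 7>6]
(C,S,X): not NE [P1→B gives 8>5; P2→Q gives 7>3; P3→Z gives 6>0]
(C,S,Y): NE
(C,S,Z): not NE [P2→Q gives 9>5]
(C,S,W): not NE [P2→Q gives 6>5; P3→Z gives 6>5]
(D,P,X): not NE [P1→B gives 8>3; P2→R gives 5>0; P3→W gives 9>2]
(D,P,Y): not NE [P1→C gives 8>4]
(D,P,Z): not NE [P2→Q gives 4>2; P3→W gives 9>1]
(D,P,W): not NE [P2→R gives 9>1]
(D,Q,X): not NE [P2→R gives 5>2; P3→Z gives 2>0]
(D,Q,Y): not NE [P1→B gives 10>1; P2→P gives 6>0]
(D,Q,Z): not NE [P1→C gives 6>2]
(D,Q,W): not NE [P1→B gives 8>4; P3→Z gives 2>0]
(D,R,X): not NE [P1→B gives 5>3; P3→Y gives 9>1]
(D,R,Y): not NE [P2→P gives 6>5]
(D,R,Z): not NE [P2→Q gives 4>0; P3→Y gives 9>3]
(D,R,W): not NE [P1→B gives 5>0; P3→Y gives 9>7]
(D,S,X): not NE [P1→B gives 8>2; P2→R gives 5>2; P3→Z gives 9>8]
(D,S,Y): not NE [P1→C gives 4>2; P2→P gives 6>4; P3→Z gives 9>2]
(D,S,Z): not NE [P1→C gives 9>8; P2→Q gives 4>0]
(D,S,W): not NE [P1→C gives 6>0; P2→R gives 9>0; P3→Z gives 9>3]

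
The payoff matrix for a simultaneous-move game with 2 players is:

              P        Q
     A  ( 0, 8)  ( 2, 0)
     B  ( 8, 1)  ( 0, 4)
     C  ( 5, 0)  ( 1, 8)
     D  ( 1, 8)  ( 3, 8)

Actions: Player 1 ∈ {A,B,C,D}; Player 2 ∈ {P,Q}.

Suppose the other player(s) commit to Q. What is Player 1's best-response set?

u_1(A vs Q) = 2
u_1(B vs Q) = 0
u_1(C vs Q) = 1
u_1(D vs Q) = 3
max payoff 3 at {D}

BR_1 = {D}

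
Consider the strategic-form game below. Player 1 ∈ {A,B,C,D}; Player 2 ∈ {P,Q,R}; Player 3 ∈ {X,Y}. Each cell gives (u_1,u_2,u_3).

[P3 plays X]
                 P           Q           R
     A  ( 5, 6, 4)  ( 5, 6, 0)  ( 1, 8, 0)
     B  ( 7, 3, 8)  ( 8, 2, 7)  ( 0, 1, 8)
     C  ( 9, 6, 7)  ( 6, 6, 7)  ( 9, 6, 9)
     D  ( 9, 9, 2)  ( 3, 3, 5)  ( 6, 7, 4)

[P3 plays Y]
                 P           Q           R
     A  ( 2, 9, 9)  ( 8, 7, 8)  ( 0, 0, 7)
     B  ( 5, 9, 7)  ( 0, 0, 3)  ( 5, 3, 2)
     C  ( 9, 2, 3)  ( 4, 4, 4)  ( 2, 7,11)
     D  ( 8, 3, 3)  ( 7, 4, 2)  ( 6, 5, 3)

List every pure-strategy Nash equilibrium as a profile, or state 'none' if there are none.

(A,P,X): not NE [P1→D gives 9>5; P2→R gives 8>6; P3→Y gives 9>4]
(A,P,Y): not NE [P1→C gives 9>2]
(A,Q,X): not NE [P1→B gives 8>5; P2→R gives 8>6; P3→Y gives 8>0]
(A,Q,Y): not NE [P2→P gives 9>7]
(A,R,X): not NE [P1→C gives 9>1; P3→Y gives 7>0]
(A,R,Y): not NE [P1→D gives 6>0; P2→P gives 9>0]
(B,P,X): not NE [P1→D gives 9>7]
(B,P,Y): not NE [P1→C gives 9>5; P3→X gives 8>7]
(B,Q,X): not NE [P2→P gives 3>2]
(B,Q,Y): not NE [P1→A gives 8>0; P2→P gives 9>0; P3→X gives 7>3]
(B,R,X): not NE [P1→C gives 9>0; P2→P gives 3>1]
(B,R,Y): not NE [P1→D gives 6>5; P2→P gives 9>3; P3→X gives 8>2]
(C,P,X): NE
(C,P,Y): not NE [P2→R gives 7>2; P3→X gives 7>3]
(C,Q,X): not NE [P1→B gives 8>6]
(C,Q,Y): not NE [P1→A gives 8>4; P2→R gives 7>4; P3→X gives 7>4]
(C,R,X): not NE [P3→Y gives 11>9]
(C,R,Y): not NE [P1→D gives 6>2]
(D,P,X): not NE [P3→Y gives 3>2]
(D,P,Y): not NE [P1→C gives 9>8; P2→R gives 5>3]
(D,Q,X): not NE [P1→B gives 8>3; P2→P gives 9>3]
(D,Q,Y): not NE [P1→A gives 8>7; P2→R gives 5>4; P3→X gives 5>2]
(D,R,X): not NE [P1→C gives 9>6; P2→P gives 9>7]
(D,R,Y): not NE [P3→X gives 4>3]

NE set: (C,P,X)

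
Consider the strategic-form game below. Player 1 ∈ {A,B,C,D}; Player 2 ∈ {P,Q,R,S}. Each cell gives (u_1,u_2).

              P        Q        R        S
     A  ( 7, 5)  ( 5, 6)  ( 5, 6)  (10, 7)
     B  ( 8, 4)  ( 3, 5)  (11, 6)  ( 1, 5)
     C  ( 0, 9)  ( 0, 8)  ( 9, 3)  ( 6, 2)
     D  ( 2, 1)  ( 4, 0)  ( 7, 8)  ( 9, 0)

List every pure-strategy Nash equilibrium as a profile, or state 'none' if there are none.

PSNE = {(A,S), (B,R)}

(A,P): not NE [P1→B gives 8>7; P2→S gives 7>5]
(A,Q): not NE [P2→S gives 7>6]
(A,R): not NE [P1→B gives 11>5; P2→S gives 7>6]
(A,S): NE
(B,P): not NE [P2→R gives 6>4]
(B,Q): not NE [P1→A gives 5>3; P2→R gives 6>5]
(B,R): NE
(B,S): not NE [P1→A gives 10>1; P2→R gives 6>5]
(C,P): not NE [P1→B gives 8>0]
(C,Q): not NE [P1→A gives 5>0; P2→P gives 9>8]
(C,R): not NE [P1→B gives 11>9; P2→P gives 9>3]
(C,S): not NE [P1→A gives 10>6; P2→P gives 9>2]
(D,P): not NE [P1→B gives 8>2; P2→R gives 8>1]
(D,Q): not NE [P1→A gives 5>4; P2→R gives 8>0]
(D,R): not NE [P1→B gives 11>7]
(D,S): not NE [P1→A gives 10>9; P2→R gives 8>0]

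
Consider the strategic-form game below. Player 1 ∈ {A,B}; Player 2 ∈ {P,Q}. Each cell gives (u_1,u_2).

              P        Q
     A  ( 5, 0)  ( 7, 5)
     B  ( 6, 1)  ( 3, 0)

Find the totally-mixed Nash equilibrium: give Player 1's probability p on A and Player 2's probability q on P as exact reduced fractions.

P1 indiff ⇒ q·5+(1-q)·7 = q·6+(1-q)·3 ⇒ q(-1) = (1-q)(-4) ⇒ q = 4/5
P2 indiff ⇒ p·0+(1-p)·1 = p·5+(1-p)·0 ⇒ p(-5) = (1-p)(-1) ⇒ p = 1/6

p=1/6, q=4/5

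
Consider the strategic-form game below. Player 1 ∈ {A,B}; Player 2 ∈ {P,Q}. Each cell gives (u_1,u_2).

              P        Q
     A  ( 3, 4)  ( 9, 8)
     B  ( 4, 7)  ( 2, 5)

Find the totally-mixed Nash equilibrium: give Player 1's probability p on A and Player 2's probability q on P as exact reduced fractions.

P1 mixes 1/3 on A; P2 mixes 7/8 on P

P1 indiff ⇒ q·3+(1-q)·9 = q·4+(1-q)·2 ⇒ q(-1) = (1-q)(-7) ⇒ q = 7/8
P2 indiff ⇒ p·4+(1-p)·7 = p·8+(1-p)·5 ⇒ p(-4) = (1-p)(-2) ⇒ p = 1/3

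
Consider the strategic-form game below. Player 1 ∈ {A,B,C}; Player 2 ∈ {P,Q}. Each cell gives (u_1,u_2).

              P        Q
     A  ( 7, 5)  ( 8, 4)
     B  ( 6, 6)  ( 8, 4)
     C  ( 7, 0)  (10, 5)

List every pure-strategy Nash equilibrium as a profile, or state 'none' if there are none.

(A,P): NE
(A,Q): not NE [P1→C gives 10>8; P2→P gives 5>4]
(B,P): not NE [P1→C gives 7>6]
(B,Q): not NE [P1→C gives 10>8; P2→P gives 6>4]
(C,P): not NE [P2→Q gives 5>0]
(C,Q): NE

PSNE = {(A,P), (C,Q)}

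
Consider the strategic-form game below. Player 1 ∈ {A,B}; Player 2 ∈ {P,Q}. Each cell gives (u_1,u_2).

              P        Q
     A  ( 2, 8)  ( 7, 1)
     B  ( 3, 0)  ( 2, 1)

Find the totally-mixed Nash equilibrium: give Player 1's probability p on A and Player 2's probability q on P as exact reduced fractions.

p=1/8, q=5/6

P1 indiff ⇒ q·2+(1-q)·7 = q·3+(1-q)·2 ⇒ q(-1) = (1-q)(-5) ⇒ q = 5/6
P2 indiff ⇒ p·8+(1-p)·0 = p·1+(1-p)·1 ⇒ p(7) = (1-p)(1) ⇒ p = 1/8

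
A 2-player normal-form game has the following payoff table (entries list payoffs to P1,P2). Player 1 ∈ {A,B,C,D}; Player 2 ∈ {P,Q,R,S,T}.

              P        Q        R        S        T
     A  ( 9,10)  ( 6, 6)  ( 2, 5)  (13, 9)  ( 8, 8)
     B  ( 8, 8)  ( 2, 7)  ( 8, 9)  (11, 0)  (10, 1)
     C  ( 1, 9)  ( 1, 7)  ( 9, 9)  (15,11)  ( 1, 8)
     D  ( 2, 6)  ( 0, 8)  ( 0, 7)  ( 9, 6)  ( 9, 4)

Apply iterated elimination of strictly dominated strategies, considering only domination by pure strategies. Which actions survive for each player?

Survivors P1:{A,B,C} P2:{P,R,S}

P1 drop D (B beats it: P:8>2 Q:2>0 R:8>0 S:11>9 T:10>9)
P2 drop Q (P beats it: A:10>6 B:8>7 C:9>7)
P2 drop T (P beats it: A:10>8 B:8>1 C:9>8)
P1→{A,B,C} P2→{P,R,S}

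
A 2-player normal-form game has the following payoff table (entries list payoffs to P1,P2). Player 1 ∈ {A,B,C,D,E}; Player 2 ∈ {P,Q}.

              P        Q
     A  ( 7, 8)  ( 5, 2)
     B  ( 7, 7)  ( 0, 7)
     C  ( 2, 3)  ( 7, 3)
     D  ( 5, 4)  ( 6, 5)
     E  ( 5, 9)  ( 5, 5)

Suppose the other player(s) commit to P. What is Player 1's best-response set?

u_1(A vs P) = 7
u_1(B vs P) = 7
u_1(C vs P) = 2
u_1(D vs P) = 5
u_1(E vs P) = 5
max payoff 7 at {A,B}

P1 best: {A,B}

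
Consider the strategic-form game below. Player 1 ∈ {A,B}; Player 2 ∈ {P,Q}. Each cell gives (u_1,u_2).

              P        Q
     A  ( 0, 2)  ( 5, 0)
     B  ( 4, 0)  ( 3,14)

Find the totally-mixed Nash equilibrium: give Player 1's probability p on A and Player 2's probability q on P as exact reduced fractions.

P1 indiff ⇒ q·0+(1-q)·5 = q·4+(1-q)·3 ⇒ q(-4) = (1-q)(-2) ⇒ q = 1/3
P2 indiff ⇒ p·2+(1-p)·0 = p·0+(1-p)·14 ⇒ p(2) = (1-p)(14) ⇒ p = 7/8

p=7/8, q=1/3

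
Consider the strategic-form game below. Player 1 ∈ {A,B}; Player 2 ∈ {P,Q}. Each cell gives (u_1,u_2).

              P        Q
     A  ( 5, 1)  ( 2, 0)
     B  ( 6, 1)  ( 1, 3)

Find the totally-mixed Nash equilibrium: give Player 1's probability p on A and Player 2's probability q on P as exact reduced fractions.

p=2/3, q=1/2

P1 indiff ⇒ q·5+(1-q)·2 = q·6+(1-q)·1 ⇒ q(-1) = (1-q)(-1) ⇒ q = 1/2
P2 indiff ⇒ p·1+(1-p)·1 = p·0+(1-p)·3 ⇒ p(1) = (1-p)(2) ⇒ p = 2/3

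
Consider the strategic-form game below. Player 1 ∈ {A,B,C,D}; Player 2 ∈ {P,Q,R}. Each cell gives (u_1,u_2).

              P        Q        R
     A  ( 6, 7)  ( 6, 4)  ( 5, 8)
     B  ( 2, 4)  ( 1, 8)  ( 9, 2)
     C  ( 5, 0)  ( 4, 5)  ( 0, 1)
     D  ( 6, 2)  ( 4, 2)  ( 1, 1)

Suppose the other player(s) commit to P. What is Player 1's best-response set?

BR_1 = {A,D}

u_1(A vs P) = 6
u_1(B vs P) = 2
u_1(C vs P) = 5
u_1(D vs P) = 6
max payoff 6 at {A,D}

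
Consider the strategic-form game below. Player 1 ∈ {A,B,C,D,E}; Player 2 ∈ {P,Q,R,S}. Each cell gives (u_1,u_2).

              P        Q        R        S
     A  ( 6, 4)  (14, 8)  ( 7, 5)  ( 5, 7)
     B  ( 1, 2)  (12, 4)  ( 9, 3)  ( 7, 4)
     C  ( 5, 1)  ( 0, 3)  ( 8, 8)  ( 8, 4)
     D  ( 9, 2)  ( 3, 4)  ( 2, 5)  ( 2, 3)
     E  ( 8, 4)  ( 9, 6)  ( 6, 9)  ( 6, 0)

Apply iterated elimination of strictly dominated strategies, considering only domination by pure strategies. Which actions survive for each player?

IESDS → P1:{A,B,C} P2:{Q,R,S}

P2 drop P (Q beats it: A:8>4 B:4>2 C:3>1 D:4>2 E:6>4)
P1 drop D (A beats it: Q:14>3 R:7>2 S:5>2)
P1 drop E (B beats it: Q:12>9 R:9>6 S:7>6)
P1→{A,B,C} P2→{Q,R,S}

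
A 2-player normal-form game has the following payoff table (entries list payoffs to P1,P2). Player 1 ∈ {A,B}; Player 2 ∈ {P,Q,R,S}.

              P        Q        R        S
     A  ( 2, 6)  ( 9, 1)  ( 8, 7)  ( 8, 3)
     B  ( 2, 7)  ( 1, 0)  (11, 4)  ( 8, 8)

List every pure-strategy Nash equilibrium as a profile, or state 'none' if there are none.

Nash profiles: (B,S)

(A,P): not NE [P2→R gives 7>6]
(A,Q): not NE [P2→R gives 7>1]
(A,R): not NE [P1→B gives 11>8]
(A,S): not NE [P2→R gives 7>3]
(B,P): not NE [P2→S gives 8>7]
(B,Q): not NE [P1→A gives 9>1; P2→S gives 8>0]
(B,R): not NE [P2→S gives 8>4]
(B,S): NE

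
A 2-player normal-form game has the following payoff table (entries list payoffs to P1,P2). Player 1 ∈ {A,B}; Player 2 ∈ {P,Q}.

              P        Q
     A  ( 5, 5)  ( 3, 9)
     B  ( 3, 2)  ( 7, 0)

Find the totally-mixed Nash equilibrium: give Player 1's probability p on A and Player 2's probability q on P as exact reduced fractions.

p=1/3, q=2/3

P1 indiff ⇒ q·5+(1-q)·3 = q·3+(1-q)·7 ⇒ q(2) = (1-q)(4) ⇒ q = 2/3
P2 indiff ⇒ p·5+(1-p)·2 = p·9+(1-p)·0 ⇒ p(-4) = (1-p)(-2) ⇒ p = 1/3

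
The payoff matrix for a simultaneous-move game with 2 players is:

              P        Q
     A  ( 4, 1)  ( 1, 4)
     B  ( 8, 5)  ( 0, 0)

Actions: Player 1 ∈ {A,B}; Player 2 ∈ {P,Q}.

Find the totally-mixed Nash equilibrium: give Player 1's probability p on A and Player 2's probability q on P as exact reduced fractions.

P1 indiff ⇒ q·4+(1-q)·1 = q·8+(1-q)·0 ⇒ q(-4) = (1-q)(-1) ⇒ q = 1/5
P2 indiff ⇒ p·1+(1-p)·5 = p·4+(1-p)·0 ⇒ p(-3) = (1-p)(-5) ⇒ p = 5/8

P1 mixes 5/8 on A; P2 mixes 1/5 on P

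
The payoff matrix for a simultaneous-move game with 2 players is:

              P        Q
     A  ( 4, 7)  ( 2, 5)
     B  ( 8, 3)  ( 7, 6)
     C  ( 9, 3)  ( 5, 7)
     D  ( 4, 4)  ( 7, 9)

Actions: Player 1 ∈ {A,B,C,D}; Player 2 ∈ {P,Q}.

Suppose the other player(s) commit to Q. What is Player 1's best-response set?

P1 best: {B,D}

u_1(A vs Q) = 2
u_1(B vs Q) = 7
u_1(C vs Q) = 5
u_1(D vs Q) = 7
max payoff 7 at {B,D}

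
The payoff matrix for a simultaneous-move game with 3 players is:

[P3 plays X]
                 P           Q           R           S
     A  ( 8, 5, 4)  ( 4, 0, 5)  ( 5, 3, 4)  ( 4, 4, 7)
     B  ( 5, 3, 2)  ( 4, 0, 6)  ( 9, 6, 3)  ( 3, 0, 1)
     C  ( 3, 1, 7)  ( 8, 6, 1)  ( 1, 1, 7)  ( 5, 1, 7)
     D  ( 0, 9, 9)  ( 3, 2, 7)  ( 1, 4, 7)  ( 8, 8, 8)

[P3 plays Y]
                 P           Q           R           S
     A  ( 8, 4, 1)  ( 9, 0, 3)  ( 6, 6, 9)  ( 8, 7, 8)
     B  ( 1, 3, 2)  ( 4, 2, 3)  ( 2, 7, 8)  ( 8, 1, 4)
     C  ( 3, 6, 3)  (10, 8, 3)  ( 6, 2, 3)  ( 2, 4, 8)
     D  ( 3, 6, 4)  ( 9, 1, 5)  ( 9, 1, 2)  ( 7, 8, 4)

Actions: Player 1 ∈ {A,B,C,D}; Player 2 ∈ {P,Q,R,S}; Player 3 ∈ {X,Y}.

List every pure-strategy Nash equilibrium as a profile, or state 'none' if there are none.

(A,P,X): NE
(A,P,Y): not NE [P2→S gives 7>4; P3→X gives 4>1]
(A,Q,X): not NE [P1→C gives 8>4; P2→P gives 5>0]
(A,Q,Y): not NE [P1→C gives 10>9; P2→S gives 7>0; P3→X gives 5>3]
(A,R,X): not NE [P1→B gives 9>5; P2→P gives 5>3; P3→Y gives 9>4]
(A,R,Y): not NE [P1→D gives 9>6; P2→S gives 7>6]
(A,S,X): not NE [P1→D gives 8>4; P2→P gives 5>4; P3→Y gives 8>7]
(A,S,Y): NE
(B,P,X): not NE [P1→A gives 8>5; P2→R gives 6>3]
(B,P,Y): not NE [P1→A gives 8>1; P2→R gives 7>3]
(B,Q,X): not NE [P1→C gives 8>4; P2→R gives 6>0]
(B,Q,Y): not NE [P1→C gives 10>4; P2→R gives 7>2; P3→X gives 6>3]
(B,R,X): not NE [P3→Y gives 8>3]
(B,R,Y): not NE [P1→D gives 9>2]
(B,S,X): not NE [P1→D gives 8>3; P2→R gives 6>0; P3→Y gives 4>1]
(B,S,Y): not NE [P2→R gives 7>1]
(C,P,X): not NE [P1→A gives 8>3; P2→Q gives 6>1]
(C,P,Y): not NE [P1→A gives 8>3; P2→Q gives 8>6; P3→X gives 7>3]
(C,Q,X): not NE [P3→Y gives 3>1]
(C,Q,Y): NE
(C,R,X): not NE [P1→B gives 9>1; P2→Q gives 6>1]
(C,R,Y): not NE [P1→D gives 9>6; P2→Q gives 8>2; P3→X gives 7>3]
(C,S,X): not NE [P1→D gives 8>5; P2→Q gives 6>1; P3→Y gives 8>7]
(C,S,Y): not NE [P1→B gives 8>2; P2→Q gives 8>4]
(D,P,X): not NE [P1→A gives 8>0]
(D,P,Y): not NE [P1→A gives 8>3; P2→S gives 8>6; P3→X gives 9>4]
(D,Q,X): not NE [P1→C gives 8>3; P2→P gives 9>2]
(D,Q,Y): not NE [P1→C gives 10>9; P2→S gives 8>1; P3→X gives 7>5]
(D,R,X): not NE [P1→B gives 9>1; P2→P gives 9>4]
(D,R,Y): not NE [P2→S gives 8>1; P3→X gives 7>2]
(D,S,X): not NE [P2→P gives 9>8]
(D,S,Y): not NE [P1→B gives 8>7; P3→X gives 8>4]

NE set: (A,P,X), (A,S,Y), (C,Q,Y)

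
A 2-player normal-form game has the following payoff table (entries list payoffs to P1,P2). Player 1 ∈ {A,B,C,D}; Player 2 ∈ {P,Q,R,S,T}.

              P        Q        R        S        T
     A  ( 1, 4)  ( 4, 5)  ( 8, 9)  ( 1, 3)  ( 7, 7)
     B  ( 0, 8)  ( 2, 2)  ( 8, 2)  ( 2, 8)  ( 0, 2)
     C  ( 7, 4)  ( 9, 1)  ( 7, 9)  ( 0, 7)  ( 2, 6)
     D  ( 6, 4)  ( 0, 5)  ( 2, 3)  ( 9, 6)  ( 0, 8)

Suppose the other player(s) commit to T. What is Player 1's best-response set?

BR_1 = {A}

u_1(A vs T) = 7
u_1(B vs T) = 0
u_1(C vs T) = 2
u_1(D vs T) = 0
max payoff 7 at {A}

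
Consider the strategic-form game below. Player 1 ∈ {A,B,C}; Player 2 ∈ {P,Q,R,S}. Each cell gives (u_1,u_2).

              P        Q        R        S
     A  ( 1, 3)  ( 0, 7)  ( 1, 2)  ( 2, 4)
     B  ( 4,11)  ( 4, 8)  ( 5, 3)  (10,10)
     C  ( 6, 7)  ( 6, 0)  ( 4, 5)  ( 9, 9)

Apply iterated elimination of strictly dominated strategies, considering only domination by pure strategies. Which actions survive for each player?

IESDS → P1:{B,C} P2:{P,S}

P1 drop A (B beats it: P:4>1 Q:4>0 R:5>1 S:10>2)
P2 drop Q (P beats it: B:11>8 C:7>0)
P2 drop R (P beats it: B:11>3 C:7>5)
P1→{B,C} P2→{P,S}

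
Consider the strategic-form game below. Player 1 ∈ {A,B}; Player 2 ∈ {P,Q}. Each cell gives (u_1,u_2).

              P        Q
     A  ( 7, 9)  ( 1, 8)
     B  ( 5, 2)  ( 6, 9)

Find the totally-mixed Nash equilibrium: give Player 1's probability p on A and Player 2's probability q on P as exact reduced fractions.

p=7/8, q=5/7

P1 indiff ⇒ q·7+(1-q)·1 = q·5+(1-q)·6 ⇒ q(2) = (1-q)(5) ⇒ q = 5/7
P2 indiff ⇒ p·9+(1-p)·2 = p·8+(1-p)·9 ⇒ p(1) = (1-p)(7) ⇒ p = 7/8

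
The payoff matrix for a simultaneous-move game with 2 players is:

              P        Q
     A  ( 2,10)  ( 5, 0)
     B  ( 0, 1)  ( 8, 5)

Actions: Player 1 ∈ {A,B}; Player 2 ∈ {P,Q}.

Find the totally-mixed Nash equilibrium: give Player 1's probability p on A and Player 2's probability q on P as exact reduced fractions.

(p,q) = (2/7, 3/5)

P1 indiff ⇒ q·2+(1-q)·5 = q·0+(1-q)·8 ⇒ q(2) = (1-q)(3) ⇒ q = 3/5
P2 indiff ⇒ p·10+(1-p)·1 = p·0+(1-p)·5 ⇒ p(10) = (1-p)(4) ⇒ p = 2/7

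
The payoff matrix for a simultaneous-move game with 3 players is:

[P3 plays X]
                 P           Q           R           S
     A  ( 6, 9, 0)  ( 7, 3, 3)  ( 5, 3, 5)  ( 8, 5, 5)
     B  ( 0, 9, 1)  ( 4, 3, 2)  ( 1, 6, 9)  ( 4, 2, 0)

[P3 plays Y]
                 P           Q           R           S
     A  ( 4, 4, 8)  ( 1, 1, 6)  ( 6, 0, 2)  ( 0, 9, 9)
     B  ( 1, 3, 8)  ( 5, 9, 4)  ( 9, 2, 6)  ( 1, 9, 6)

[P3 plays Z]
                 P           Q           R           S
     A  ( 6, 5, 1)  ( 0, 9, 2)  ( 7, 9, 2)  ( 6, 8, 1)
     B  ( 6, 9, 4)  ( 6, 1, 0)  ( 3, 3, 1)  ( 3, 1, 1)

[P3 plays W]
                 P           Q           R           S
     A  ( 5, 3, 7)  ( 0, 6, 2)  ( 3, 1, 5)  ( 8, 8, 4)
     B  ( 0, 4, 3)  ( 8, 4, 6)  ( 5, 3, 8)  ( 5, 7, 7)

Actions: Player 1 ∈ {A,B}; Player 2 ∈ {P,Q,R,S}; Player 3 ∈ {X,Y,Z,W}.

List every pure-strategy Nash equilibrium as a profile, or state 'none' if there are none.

(A,P,X): not NE [P3→Y gives 8>0]
(A,P,Y): not NE [P2→S gives 9>4]
(A,P,Z): not NE [P2→R gives 9>5; P3→Y gives 8>1]
(A,P,W): not NE [P2→S gives 8>3; P3→Y gives 8>7]
(A,Q,X): not NE [P2→P gives 9>3; P3→Y gives 6>3]
(A,Q,Y): not NE [P1→B gives 5>1; P2→S gives 9>1]
(A,Q,Z): not NE [P1→B gives 6>0; P3→Y gives 6>2]
(A,Q,W): not NE [P1→B gives 8>0; P2→S gives 8>6; P3→Y gives 6>2]
(A,R,X): not NE [P2→P gives 9>3]
(A,R,Y): not NE [P1→B gives 9>6; P2→S gives 9>0; P3→W gives 5>2]
(A,R,Z): not NE [P3→W gives 5>2]
(A,R,W): not NE [P1→B gives 5>3; P2→S gives 8>1]
(A,S,X): not NE [P2→P gives 9>5; P3→Y gives 9>5]
(A,S,Y): not NE [P1→B gives 1>0]
(A,S,Z): not NE [P2→R gives 9>8; P3→Y gives 9>1]
(A,S,W): not NE [P3→Y gives 9>4]
(B,P,X): not NE [P1→A gives 6>0; P3→Y gives 8>1]
(B,P,Y): not NE [P1→A gives 4>1; P2→S gives 9>3]
(B,P,Z): not NE [P3→Y gives 8>4]
(B,P,W): not NE [P1→A gives 5>0; P2→S gives 7>4; P3→Y gives 8>3]
(B,Q,X): not NE [P1→A gives 7>4; P2→P gives 9>3; P3→W gives 6>2]
(B,Q,Y): not NE [P3→W gives 6>4]
(B,Q,Z): not NE [P2→P gives 9>1; P3→W gives 6>0]
(B,Q,W): not NE [P2→S gives 7>4]
(B,R,X): not NE [P1→A gives 5>1; P2→P gives 9>6]
(B,R,Y): not NE [P2→S gives 9>2; P3→X gives 9>6]
(B,R,Z): not NE [P1→A gives 7>3; P2→P gives 9>3; P3→X gives 9>1]
(B,R,W): not NE [P2→S gives 7>3; P3→X gives 9>8]
(B,S,X): not NE [P1→A gives 8>4; P2→P gives 9>2; P3→W gives 7>0]
(B,S,Y): not NE [P3→W gives 7>6]
(B,S,Z): not NE [P1→A gives 6>3; P2→P gives 9>1; P3→W gives 7>1]
(B,S,W): not NE [P1→A gives 8>5]

Equilibria: none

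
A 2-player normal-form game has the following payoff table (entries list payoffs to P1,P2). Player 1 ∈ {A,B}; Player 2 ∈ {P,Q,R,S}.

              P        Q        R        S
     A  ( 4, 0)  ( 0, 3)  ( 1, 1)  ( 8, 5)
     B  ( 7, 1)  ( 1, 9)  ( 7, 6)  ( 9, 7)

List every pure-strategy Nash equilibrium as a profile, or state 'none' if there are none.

PSNE = {(B,Q)}

(A,P): not NE [P1→B gives 7>4; P2→S gives 5>0]
(A,Q): not NE [P1→B gives 1>0; P2→S gives 5>3]
(A,R): not NE [P1→B gives 7>1; P2→S gives 5>1]
(A,S): not NE [P1→B gives 9>8]
(B,P): not NE [P2→Q gives 9>1]
(B,Q): NE
(B,R): not NE [P2→Q gives 9>6]
(B,S): not NE [P2→Q gives 9>7]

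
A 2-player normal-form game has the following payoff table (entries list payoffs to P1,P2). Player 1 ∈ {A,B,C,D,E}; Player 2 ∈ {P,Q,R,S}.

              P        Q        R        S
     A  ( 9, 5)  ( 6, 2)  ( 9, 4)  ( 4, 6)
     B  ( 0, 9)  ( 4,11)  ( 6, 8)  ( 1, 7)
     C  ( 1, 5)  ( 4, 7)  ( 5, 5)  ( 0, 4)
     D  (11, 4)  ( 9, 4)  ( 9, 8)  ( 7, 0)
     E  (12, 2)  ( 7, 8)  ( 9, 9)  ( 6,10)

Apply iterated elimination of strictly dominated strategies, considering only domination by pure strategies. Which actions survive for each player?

Remaining: P1:{A,D,E} P2:{P,R,S}

P1 drop B (A beats it: P:9>0 Q:6>4 R:9>6 S:4>1)
P1 drop C (A beats it: P:9>1 Q:6>4 R:9>5 S:4>0)
P2 drop Q (R beats it: A:4>2 D:8>4 E:9>8)
P1→{A,D,E} P2→{P,R,S}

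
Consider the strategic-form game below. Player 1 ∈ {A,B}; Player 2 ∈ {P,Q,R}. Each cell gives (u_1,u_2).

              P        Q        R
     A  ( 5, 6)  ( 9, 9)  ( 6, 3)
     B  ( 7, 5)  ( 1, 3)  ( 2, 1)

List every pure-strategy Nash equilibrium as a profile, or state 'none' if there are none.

(A,P): not NE [P1→B gives 7>5; P2→Q gives 9>6]
(A,Q): NE
(A,R): not NE [P2→Q gives 9>3]
(B,P): NE
(B,Q): not NE [P1→A gives 9>1; P2→P gives 5>3]
(B,R): not NE [P1→A gives 6>2; P2→P gives 5>1]

Nash profiles: (A,Q), (B,P)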